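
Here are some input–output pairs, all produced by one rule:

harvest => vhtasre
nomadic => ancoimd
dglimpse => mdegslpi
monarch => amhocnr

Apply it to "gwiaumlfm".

The rule is to take characters alternately from the front and the back (1st, last, 2nd, 2nd-last, ...), then move the last character to the front.
For "gwiaumlfm", step one produces "gmwfilamu"; step two turns that into "ugmwfilam".

ugmwfilam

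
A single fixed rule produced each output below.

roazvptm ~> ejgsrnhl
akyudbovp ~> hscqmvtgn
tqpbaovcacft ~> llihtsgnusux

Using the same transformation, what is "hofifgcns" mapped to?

kzgxaxyuf

The pattern: shift every letter 8 places backward in the alphabet (wrapping around), then move the last character to the front.
For "hofifgcns" the result is "kzgxaxyuf".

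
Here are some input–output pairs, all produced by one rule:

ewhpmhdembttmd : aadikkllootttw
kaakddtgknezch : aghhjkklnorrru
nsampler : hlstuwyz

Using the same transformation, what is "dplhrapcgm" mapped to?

hjknostwwy

The transformation: shift every letter 7 places forward in the alphabet (wrapping around), then sort the characters into alphabetical order.
Starting from "dplhrapcgm": after the first operation, "kwsoyhwjnt"; after the second, "hjknostwwy".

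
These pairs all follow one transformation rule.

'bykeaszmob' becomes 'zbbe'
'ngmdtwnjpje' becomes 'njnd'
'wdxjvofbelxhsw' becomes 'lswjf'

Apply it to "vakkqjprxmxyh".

What's happening: keep one character in every 3, starting at position 1 (positions 1st, 4th, 7th, ...), then move the last 2 characters to the front (rotate right by 2).
On "vakkqjprxmxyh": the first step gives "vkpmh", and the second then gives "mhvkp".

mhvkp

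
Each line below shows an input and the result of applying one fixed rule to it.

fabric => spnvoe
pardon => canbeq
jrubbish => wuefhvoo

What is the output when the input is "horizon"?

uabbemv

What's happening: take characters alternately from the front and the back (1st, last, 2nd, 2nd-last, ...), then shift every letter 13 places forward in the alphabet (wrapping around) — i.e. ROT13.
On "horizon": the first step gives "hnoorzi", and the second then gives "uabbemv".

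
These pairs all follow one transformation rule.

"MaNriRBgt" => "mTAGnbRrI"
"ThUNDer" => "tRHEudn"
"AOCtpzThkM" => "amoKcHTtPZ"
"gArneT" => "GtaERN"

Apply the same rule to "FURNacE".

The pattern: take characters alternately from the front and the back (1st, last, 2nd, 2nd-last, ...), then flip the case of every letter.
For "FURNacE", step one produces "FEUcRaN"; step two turns that into "feuCrAn".

feuCrAn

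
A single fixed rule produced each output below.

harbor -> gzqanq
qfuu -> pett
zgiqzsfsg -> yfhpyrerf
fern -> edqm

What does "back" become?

azbj

The rule is to shift every letter 1 place backward in the alphabet (wrapping around).
"back" → "azbj".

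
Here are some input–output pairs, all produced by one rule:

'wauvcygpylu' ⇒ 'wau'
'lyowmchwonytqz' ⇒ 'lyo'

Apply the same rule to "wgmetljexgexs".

Each output is the input with this applied: keep only the first 3 characters.
So "wgmetljexgexs" becomes "wgm".

wgm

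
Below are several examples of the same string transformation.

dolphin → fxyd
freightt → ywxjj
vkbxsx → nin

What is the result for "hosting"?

jydw

The rule is to delete the first 3 characters, then shift every letter 10 places backward in the alphabet (wrapping around).
"hosting" → "ting" → "jydw".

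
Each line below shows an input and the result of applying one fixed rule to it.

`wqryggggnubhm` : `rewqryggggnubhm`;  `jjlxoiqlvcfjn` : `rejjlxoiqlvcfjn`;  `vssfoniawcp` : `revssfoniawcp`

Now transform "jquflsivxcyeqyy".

rejquflsivxcyeqyy

Looking at the pairs, the operation is to prepend "re".
For "jquflsivxcyeqyy" the result is "rejquflsivxcyeqyy".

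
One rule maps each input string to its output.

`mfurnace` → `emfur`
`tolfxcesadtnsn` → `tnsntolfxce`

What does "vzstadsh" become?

Looking at the pairs, the operation is to swap the front and back halves of the string, then delete the first 3 characters.
"vzstadsh" → "hvzst".
(Check on "mfurnace": → "nacemfur" → "emfur" ✓)

hvzst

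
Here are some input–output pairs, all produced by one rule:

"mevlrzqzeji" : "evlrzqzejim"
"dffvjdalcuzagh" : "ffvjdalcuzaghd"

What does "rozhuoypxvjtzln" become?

Looking at the pairs, the operation is to move the first character to the end.
For "rozhuoypxvjtzln" the result is "ozhuoypxvjtzlnr".

ozhuoypxvjtzlnr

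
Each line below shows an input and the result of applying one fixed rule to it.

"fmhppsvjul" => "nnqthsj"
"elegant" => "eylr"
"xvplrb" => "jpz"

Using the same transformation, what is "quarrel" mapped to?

ppcj

In each case the input is transformed by: shift every letter 2 places backward in the alphabet (wrapping around), then delete the first 3 characters.
Working it through for "quarrel": intermediate "osyppcj", final "ppcj".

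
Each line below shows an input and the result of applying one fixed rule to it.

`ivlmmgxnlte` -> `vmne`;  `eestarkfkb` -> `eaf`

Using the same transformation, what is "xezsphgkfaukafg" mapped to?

In each case the input is transformed by: keep one character in every 3, starting at position 2 (positions 2nd, 5th, 8th, ...).
Doing the same to "xezsphgkfaukafg": "epkuf".

epkuf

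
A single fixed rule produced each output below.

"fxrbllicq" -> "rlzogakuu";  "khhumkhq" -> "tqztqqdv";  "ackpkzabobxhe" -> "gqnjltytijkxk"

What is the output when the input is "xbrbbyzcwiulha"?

Each output is the input with this applied: shift every letter 9 places forward in the alphabet (wrapping around), then move the last 3 characters to the front (rotate right by 3).
Working it through for "xbrbbyzcwiulha": intermediate "gkakkhilfrduqj", final "uqjgkakkhilfrd".
(Check on "khhumkhq": → "tqqdvtqz" → "tqztqqdv" ✓)

uqjgkakkhilfrd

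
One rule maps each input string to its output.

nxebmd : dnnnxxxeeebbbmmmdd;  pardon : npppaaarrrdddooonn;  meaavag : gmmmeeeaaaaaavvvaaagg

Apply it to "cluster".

rcccllluuusssttteeerr

Each output is the input with this applied: repeat every character 3 times, then move the last character to the front.
"cluster" → "cccllluuusssttteeerrr" → "rcccllluuusssttteeerr".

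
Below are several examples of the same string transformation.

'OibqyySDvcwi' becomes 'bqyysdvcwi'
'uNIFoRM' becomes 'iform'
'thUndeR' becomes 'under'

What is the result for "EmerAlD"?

In each case the input is transformed by: delete the first 2 characters, then convert every letter to lowercase.
Starting from "EmerAlD": after the first operation, "erAlD"; after the second, "erald".

erald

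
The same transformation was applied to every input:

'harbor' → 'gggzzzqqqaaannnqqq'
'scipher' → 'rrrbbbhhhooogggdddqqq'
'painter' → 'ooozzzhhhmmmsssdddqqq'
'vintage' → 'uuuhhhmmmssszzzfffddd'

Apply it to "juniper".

Looking at the pairs, the operation is to repeat every character 3 times, then shift every letter 1 place backward in the alphabet (wrapping around).
Starting from "juniper": after the first operation, "jjjuuunnniiipppeeerrr"; after the second, "iiitttmmmhhhooodddqqq".

iiitttmmmhhhooodddqqq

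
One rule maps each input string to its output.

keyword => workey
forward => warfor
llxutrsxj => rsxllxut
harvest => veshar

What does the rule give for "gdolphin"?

phigdol

The rule is to delete the last character, then move the last 3 characters to the front (rotate right by 3).
"gdolphin" → "gdolphi" → "phigdol".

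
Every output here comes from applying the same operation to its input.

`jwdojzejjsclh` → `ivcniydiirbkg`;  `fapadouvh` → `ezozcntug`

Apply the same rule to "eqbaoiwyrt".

What's happening: shift every letter 1 place backward in the alphabet (wrapping around).
On "eqbaoiwyrt" that produces "dpaznhvxqs".

dpaznhvxqs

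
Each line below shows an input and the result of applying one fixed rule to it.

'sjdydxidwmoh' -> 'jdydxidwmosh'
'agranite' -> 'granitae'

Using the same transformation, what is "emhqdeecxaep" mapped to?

mhqdeecxaeep

Each output is the input with this applied: swap the first and last characters, then move the first character to the end.
On "emhqdeecxaep": the first step gives "pmhqdeecxaee", and the second then gives "mhqdeecxaeep".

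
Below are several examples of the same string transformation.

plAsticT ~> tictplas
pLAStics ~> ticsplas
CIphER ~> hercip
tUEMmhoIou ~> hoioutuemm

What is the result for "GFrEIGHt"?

ightgfre

Looking at the pairs, the operation is to swap the front and back halves of the string, then convert every letter to lowercase.
Applying both steps to "GFrEIGHt": "IGHtGFrE", then "ightgfre".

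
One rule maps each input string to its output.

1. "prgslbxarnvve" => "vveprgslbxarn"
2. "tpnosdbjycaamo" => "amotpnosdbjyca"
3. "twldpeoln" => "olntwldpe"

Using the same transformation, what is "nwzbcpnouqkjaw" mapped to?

Looking at the pairs, the operation is to move the last 3 characters to the front (rotate right by 3).
"nwzbcpnouqkjaw" → "jawnwzbcpnouqk".

jawnwzbcpnouqk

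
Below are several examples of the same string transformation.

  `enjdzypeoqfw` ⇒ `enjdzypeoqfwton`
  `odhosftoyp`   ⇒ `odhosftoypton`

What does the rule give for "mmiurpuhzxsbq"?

Each output is the input with this applied: append "ton".
Applying that to "mmiurpuhzxsbq" gives "mmiurpuhzxsbqton".

mmiurpuhzxsbqton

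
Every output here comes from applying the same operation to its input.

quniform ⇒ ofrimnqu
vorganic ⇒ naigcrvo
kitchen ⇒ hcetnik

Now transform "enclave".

The transformation: move the last 3 characters to the front (rotate right by 3), then take characters alternately from the front and the back (1st, last, 2nd, 2nd-last, ...).
On "enclave": the first step gives "aveencl", and the second then gives "alvcene".

alvcene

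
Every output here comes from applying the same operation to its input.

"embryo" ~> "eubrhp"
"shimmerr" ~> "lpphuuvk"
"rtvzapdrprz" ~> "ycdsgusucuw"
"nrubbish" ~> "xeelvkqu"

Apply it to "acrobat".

Rule — move the first 2 characters to the end (rotate left by 2), then shift every letter 3 places forward in the alphabet (wrapping around).
Starting from "acrobat": after the first operation, "robatac"; after the second, "uredwdf".

uredwdf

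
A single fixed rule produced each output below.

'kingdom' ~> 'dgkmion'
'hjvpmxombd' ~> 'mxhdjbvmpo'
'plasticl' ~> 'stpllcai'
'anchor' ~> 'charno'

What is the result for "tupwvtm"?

Each output is the input with this applied: take characters alternately from the front and the back (1st, last, 2nd, 2nd-last, ...), then move the last 2 characters to the front (rotate right by 2).
Starting from "tupwvtm": after the first operation, "tmutpvw"; after the second, "vwtmutp".

vwtmutp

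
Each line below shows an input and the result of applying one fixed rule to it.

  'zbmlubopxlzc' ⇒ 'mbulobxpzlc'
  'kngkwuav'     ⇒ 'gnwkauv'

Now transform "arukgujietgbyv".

urgkjueigtybv

What's happening: delete the first character, then swap each adjacent pair of characters (1↔2, 3↔4, ...).
For "arukgujietgbyv", step one produces "rukgujietgbyv"; step two turns that into "urgkjueigtybv".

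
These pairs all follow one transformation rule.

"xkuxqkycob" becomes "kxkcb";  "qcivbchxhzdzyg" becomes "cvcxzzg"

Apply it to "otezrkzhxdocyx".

Rule — keep every other character starting from the second (positions 2nd, 4th, 6th, ...).
On "otezrkzhxdocyx" that produces "tzkhdcx".

tzkhdcx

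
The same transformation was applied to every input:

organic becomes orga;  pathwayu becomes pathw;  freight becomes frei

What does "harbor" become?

har

The rule is to delete the last 3 characters.
"harbor" → "har".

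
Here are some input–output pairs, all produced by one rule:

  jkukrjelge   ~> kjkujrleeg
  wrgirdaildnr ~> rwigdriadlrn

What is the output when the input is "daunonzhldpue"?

adnunohzdlupe

The rule is to swap each adjacent pair of characters (1↔2, 3↔4, ...).
So "daunonzhldpue" becomes "adnunohzdlupe".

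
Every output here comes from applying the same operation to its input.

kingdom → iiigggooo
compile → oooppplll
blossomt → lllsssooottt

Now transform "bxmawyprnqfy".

In each case the input is transformed by: keep every other character starting from the second (positions 2nd, 4th, 6th, ...), then repeat every character 3 times.
Working it through for "bxmawyprnqfy": intermediate "xayrqy", final "xxxaaayyyrrrqqqyyy".

xxxaaayyyrrrqqqyyy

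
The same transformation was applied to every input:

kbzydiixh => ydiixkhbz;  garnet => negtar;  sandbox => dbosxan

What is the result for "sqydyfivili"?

dyfivilsiqy

What's happening: swap the first and last characters, then move the first 3 characters to the end (rotate left by 3).
Working it through for "sqydyfivili": intermediate "iqydyfivils", final "dyfivilsiqy".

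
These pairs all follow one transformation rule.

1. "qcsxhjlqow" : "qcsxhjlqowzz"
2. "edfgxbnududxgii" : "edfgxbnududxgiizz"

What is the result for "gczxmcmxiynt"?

gczxmcmxiyntzz

In each case the input is transformed by: append "zz".
So "gczxmcmxiynt" becomes "gczxmcmxiyntzz".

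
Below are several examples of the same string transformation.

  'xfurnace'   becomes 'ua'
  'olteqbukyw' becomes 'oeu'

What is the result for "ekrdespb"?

ee

Each output is the input with this applied: delete the last character, then keep only the vowels.
Applying both steps to "ekrdespb": "ekrdesp", then "ee".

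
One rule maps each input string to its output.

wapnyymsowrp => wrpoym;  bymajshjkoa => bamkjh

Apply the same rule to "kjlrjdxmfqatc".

What's happening: keep every other character starting from the first (positions 1st, 3rd, 5th, ...), then take characters alternately from the front and the back (1st, last, 2nd, 2nd-last, ...).
"kjlrjdxmfqatc" → "kclajfx".

kclajfx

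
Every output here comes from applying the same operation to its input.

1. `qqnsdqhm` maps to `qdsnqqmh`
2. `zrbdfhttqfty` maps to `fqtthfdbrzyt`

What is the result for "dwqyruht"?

uryqwdth

Looking at the pairs, the operation is to move the last 2 characters to the front (rotate right by 2), then reverse the string.
"dwqyruht" → "htdwqyru" → "uryqwdth".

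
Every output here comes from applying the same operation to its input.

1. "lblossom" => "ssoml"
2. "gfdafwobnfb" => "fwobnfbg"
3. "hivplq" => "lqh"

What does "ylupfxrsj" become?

fxrsjy

In each case the input is transformed by: move the first character to the end, then delete the first 3 characters.
For "ylupfxrsj", step one produces "lupfxrsjy"; step two turns that into "fxrsjy".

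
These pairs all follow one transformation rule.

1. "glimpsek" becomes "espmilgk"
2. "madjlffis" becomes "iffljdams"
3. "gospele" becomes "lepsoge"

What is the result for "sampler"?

In each case the input is transformed by: reverse the string, then move the first character to the end.
For "sampler", step one produces "relpmas"; step two turns that into "elpmasr".

elpmasr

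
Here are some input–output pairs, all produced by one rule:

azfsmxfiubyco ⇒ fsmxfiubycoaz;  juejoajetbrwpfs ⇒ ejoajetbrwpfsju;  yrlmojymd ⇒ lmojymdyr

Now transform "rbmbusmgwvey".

mbusmgwveyrb

Looking at the pairs, the operation is to move the first 2 characters to the end (rotate left by 2).
So "rbmbusmgwvey" becomes "mbusmgwveyrb".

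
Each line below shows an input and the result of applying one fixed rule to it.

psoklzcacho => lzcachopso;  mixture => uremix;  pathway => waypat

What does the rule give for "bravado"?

Rule — move the first 3 characters to the end (rotate left by 3), then delete the first character.
For "bravado", step one produces "vadobra"; step two turns that into "adobra".
(Check on "pathway": → "hwaypat" → "waypat" ✓)

adobra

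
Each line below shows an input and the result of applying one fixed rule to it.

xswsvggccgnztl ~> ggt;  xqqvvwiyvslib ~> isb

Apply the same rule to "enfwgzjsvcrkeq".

jce

Rule — keep one character in every 3, starting at position 1 (positions 1st, 4th, 7th, ...), then keep only the last 3 characters.
For "enfwgzjsvcrkeq" the result is "jce".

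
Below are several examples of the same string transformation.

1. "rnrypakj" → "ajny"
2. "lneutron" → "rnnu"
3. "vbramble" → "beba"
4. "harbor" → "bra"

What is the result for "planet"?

The transformation: move the last 3 characters to the front (rotate right by 3), then keep every other character starting from the first (positions 1st, 3rd, 5th, ...).
On "planet": the first step gives "netpla", and the second then gives "ntl".

ntl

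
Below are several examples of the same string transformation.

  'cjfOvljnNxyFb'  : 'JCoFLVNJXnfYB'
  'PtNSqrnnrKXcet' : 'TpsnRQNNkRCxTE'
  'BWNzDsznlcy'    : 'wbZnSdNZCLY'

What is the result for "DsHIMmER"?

SdihMmre

Each output is the input with this applied: flip the case of every letter, then swap each adjacent pair of characters (1↔2, 3↔4, ...).
"DsHIMmER" → "dShimMer" → "SdihMmre".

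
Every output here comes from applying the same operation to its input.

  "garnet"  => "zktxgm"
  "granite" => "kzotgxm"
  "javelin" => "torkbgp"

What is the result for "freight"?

What's happening: shift every letter 6 places forward in the alphabet (wrapping around), then reverse the string.
Starting from "freight": after the first operation, "lxkomnz"; after the second, "znmokxl".

znmokxl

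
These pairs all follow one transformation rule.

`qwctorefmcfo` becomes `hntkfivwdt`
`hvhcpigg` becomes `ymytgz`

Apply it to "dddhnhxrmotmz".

uuuyeyoidfk

The transformation: shift every letter 9 places backward in the alphabet (wrapping around), then delete the last 2 characters.
Working it through for "dddhnhxrmotmz": intermediate "uuuyeyoidfkdq", final "uuuyeyoidfk".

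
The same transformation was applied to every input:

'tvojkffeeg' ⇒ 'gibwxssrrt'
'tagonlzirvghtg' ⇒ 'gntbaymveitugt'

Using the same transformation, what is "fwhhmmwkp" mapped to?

sjuuzzjxc

Each output is the input with this applied: shift every letter 13 places forward in the alphabet (wrapping around) — i.e. ROT13.
Doing the same to "fwhhmmwkp": "sjuuzzjxc".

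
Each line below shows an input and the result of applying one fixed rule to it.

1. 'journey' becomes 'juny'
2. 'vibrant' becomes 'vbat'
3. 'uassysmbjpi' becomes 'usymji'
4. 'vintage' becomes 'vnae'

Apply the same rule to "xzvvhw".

The rule is to keep every other character starting from the first (positions 1st, 3rd, 5th, ...).
For "xzvvhw" the result is "xvh".

xvh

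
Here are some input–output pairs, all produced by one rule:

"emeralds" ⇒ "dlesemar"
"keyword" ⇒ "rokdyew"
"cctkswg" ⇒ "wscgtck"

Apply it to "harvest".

sehtrav

The rule is to move the last 3 characters to the front (rotate right by 3), then swap each adjacent pair of characters (1↔2, 3↔4, ...).
For "harvest", step one produces "estharv"; step two turns that into "sehtrav".
(Check on "keyword": → "ordkeyw" → "rokdyew" ✓)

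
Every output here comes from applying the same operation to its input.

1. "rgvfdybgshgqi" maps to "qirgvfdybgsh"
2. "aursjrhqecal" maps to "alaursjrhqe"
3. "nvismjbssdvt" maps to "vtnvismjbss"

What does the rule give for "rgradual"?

Each output is the input with this applied: move the last 2 characters to the front (rotate right by 2), then delete the last character.
"rgradual" → "alrgrad".
(Check on "nvismjbssdvt": → "vtnvismjbssd" → "vtnvismjbss" ✓)

alrgrad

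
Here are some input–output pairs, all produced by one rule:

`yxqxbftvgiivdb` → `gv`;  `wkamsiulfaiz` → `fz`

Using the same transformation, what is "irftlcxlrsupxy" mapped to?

rp

Looking at the pairs, the operation is to keep one character in every 3, starting at position 3 (positions 3rd, 6th, 9th, ...), then delete the first 2 characters.
Working it through for "irftlcxlrsupxy": intermediate "fcrp", final "rp".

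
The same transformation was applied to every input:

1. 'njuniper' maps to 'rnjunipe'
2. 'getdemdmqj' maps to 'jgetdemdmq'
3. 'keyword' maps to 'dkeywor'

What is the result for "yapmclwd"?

dyapmclw

In each case the input is transformed by: move the last character to the front.
For "yapmclwd" the result is "dyapmclw".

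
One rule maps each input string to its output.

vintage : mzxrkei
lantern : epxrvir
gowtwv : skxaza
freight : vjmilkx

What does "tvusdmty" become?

zxwyqhcx

The transformation: shift every letter 4 places forward in the alphabet (wrapping around), then swap each adjacent pair of characters (1↔2, 3↔4, ...).
"tvusdmty" → "xzywhqxc" → "zxwyqhcx".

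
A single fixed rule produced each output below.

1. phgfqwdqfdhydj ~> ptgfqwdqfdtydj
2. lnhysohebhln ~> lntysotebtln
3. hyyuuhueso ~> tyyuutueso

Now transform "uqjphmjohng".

uqjptmjotng

The transformation: replace every "h" with "t".
For "uqjphmjohng" the result is "uqjptmjotng".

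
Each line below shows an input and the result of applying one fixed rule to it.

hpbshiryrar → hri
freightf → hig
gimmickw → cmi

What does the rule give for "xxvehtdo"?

Each output is the input with this applied: take characters alternately from the front and the back (1st, last, 2nd, 2nd-last, ...), then keep only the last 3 characters.
For "xxvehtdo", step one produces "xoxdvteh"; step two turns that into "teh".

teh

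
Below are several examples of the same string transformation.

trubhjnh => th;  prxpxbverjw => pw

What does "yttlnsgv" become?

Each output is the input with this applied: take characters alternately from the front and the back (1st, last, 2nd, 2nd-last, ...), then keep only the first 2 characters.
"yttlnsgv" → "yvtgtsln" → "yv".
(Check on "prxpxbverjw": → "pwrjxrpexvb" → "pw" ✓)

yv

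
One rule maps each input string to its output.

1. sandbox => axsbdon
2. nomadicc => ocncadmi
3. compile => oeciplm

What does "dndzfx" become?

nfdxzd

Looking at the pairs, the operation is to swap each adjacent pair of characters (1↔2, 3↔4, ...), then take characters alternately from the front and the back (1st, last, 2nd, 2nd-last, ...).
Working it through for "dndzfx": intermediate "ndzdxf", final "nfdxzd".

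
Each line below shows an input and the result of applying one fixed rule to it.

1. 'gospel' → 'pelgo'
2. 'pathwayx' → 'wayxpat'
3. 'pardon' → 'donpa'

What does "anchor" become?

The rule is to swap the front and back halves of the string, then delete the last character.
Starting from "anchor": after the first operation, "horanc"; after the second, "horan".

horan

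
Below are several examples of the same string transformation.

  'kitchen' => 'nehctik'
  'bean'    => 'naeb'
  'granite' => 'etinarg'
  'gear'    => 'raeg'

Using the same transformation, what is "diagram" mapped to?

margaid

The pattern: reverse the string.
So "diagram" becomes "margaid".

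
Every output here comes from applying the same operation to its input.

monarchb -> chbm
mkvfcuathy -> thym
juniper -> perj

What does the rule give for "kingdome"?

omek

Looking at the pairs, the operation is to move the first character to the end, then keep only the last 4 characters.
On "kingdome": the first step gives "ingdomek", and the second then gives "omek".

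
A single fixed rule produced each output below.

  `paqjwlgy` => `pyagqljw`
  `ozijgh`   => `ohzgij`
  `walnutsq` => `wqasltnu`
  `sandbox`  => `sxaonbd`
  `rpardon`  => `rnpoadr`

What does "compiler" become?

The pattern: take characters alternately from the front and the back (1st, last, 2nd, 2nd-last, ...).
Applying that to "compiler" gives "croemlpi".

croemlpi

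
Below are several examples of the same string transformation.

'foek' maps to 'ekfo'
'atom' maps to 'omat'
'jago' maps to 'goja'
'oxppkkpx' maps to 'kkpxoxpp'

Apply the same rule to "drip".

ipdr

The rule is to swap the front and back halves of the string.
So "drip" becomes "ipdr".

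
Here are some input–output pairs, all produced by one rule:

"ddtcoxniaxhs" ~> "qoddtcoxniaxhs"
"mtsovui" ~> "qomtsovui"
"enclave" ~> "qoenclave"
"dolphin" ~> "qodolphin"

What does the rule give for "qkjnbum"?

The rule is to prepend "qo".
On "qkjnbum" that produces "qoqkjnbum".

qoqkjnbum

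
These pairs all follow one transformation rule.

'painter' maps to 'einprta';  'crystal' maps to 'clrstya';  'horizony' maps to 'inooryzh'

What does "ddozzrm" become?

Looking at the pairs, the operation is to sort the characters into alphabetical order, then move the first character to the end.
For "ddozzrm", step one produces "ddmorzz"; step two turns that into "dmorzzd".
(Check on "horizony": → "hinooryz" → "inooryzh" ✓)

dmorzzd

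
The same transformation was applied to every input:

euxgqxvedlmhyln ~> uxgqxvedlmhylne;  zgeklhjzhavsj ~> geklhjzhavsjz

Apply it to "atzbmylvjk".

tzbmylvjka

The rule is to move the first character to the end.
"atzbmylvjk" → "tzbmylvjka".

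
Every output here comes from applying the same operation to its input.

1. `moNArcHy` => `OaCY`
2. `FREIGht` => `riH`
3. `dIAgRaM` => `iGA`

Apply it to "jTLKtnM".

Each output is the input with this applied: keep every other character starting from the second (positions 2nd, 4th, 6th, ...), then flip the case of every letter.
On "jTLKtnM": the first step gives "TKn", and the second then gives "tkN".

tkN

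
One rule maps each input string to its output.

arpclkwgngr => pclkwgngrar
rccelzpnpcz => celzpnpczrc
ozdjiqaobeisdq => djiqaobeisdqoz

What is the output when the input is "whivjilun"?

Each output is the input with this applied: move the first 2 characters to the end (rotate left by 2).
Doing the same to "whivjilun": "ivjilunwh".

ivjilunwh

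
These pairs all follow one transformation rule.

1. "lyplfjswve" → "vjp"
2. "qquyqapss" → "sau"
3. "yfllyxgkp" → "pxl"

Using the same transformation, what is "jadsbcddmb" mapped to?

mcd

Rule — keep one character in every 3, starting at position 3 (positions 3rd, 6th, 9th, ...), then reverse the string.
On "jadsbcddmb": the first step gives "dcm", and the second then gives "mcd".
(Check on "lyplfjswve": → "pjv" → "vjp" ✓)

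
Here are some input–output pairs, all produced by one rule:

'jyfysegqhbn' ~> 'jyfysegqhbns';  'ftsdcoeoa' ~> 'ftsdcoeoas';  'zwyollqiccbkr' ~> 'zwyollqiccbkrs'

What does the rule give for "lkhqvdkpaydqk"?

The rule is to append "s".
Applying that to "lkhqvdkpaydqk" gives "lkhqvdkpaydqks".

lkhqvdkpaydqks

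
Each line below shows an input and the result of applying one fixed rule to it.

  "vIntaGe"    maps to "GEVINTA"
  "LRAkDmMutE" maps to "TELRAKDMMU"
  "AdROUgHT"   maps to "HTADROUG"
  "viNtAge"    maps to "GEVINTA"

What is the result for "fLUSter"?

The transformation: move the last 2 characters to the front (rotate right by 2), then convert every letter to uppercase.
For "fLUSter", step one produces "erfLUSt"; step two turns that into "ERFLUST".

ERFLUST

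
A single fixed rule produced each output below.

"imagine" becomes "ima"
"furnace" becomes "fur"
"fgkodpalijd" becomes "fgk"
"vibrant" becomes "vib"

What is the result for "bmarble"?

bma

Looking at the pairs, the operation is to keep only the first 3 characters.
Doing the same to "bmarble": "bma".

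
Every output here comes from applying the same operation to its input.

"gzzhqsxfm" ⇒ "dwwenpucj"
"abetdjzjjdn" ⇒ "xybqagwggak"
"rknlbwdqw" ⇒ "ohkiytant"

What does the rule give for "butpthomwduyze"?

In each case the input is transformed by: shift every letter 3 places backward in the alphabet (wrapping around).
Doing the same to "butpthomwduyze": "yrqmqeljtarvwb".

yrqmqeljtarvwb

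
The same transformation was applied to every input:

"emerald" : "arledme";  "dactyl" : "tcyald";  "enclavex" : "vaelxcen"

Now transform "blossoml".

The rule is to move the last 3 characters to the front (rotate right by 3), then take characters alternately from the front and the back (1st, last, 2nd, 2nd-last, ...).
"blossoml" → "omlbloss" → "osmslobl".

osmslobl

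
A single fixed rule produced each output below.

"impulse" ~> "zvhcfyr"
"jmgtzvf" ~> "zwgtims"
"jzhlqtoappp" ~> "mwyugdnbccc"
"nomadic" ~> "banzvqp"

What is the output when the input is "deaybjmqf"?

The transformation: shift every letter 13 places forward in the alphabet (wrapping around) — i.e. ROT13, then swap each adjacent pair of characters (1↔2, 3↔4, ...).
Starting from "deaybjmqf": after the first operation, "qrnlowzds"; after the second, "rqlnwodzs".
(Check on "nomadic": → "abznqvp" → "banzvqp" ✓)

rqlnwodzs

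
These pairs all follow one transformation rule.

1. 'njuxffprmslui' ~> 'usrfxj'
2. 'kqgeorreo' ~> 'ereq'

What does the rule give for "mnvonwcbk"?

The rule is to keep every other character starting from the second (positions 2nd, 4th, 6th, ...), then reverse the string.
Doing the same to "mnvonwcbk": "bwon".

bwon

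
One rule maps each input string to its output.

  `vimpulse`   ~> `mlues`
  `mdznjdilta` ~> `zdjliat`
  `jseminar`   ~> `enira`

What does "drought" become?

ohgt

What's happening: swap each adjacent pair of characters (1↔2, 3↔4, ...), then delete the first 3 characters.
Working it through for "drought": intermediate "rduohgt", final "ohgt".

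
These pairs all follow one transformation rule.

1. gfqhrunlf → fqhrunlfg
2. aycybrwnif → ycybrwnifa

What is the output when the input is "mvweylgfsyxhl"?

Each output is the input with this applied: move the first character to the end.
On "mvweylgfsyxhl" that produces "vweylgfsyxhlm".

vweylgfsyxhlm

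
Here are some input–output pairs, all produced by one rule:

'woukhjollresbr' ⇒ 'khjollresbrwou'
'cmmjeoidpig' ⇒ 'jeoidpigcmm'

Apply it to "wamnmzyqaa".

The rule is to move the first 3 characters to the end (rotate left by 3).
For "wamnmzyqaa" the result is "nmzyqaawam".

nmzyqaawam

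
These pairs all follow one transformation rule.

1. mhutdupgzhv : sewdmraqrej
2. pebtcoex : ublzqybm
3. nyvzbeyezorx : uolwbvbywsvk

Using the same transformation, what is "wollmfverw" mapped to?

tobscjiilt

The transformation: reverse the string, then shift every letter 3 places backward in the alphabet (wrapping around).
Working it through for "wollmfverw": intermediate "wrevfmllow", final "tobscjiilt".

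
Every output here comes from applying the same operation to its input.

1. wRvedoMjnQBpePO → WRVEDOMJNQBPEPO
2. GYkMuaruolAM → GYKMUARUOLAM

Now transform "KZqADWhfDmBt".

KZQADWHFDMBT

The rule is to convert every letter to uppercase.
On "KZqADWhfDmBt" that produces "KZQADWHFDMBT".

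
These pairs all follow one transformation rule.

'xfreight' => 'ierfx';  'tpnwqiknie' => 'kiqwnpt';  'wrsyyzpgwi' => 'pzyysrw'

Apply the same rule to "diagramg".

What's happening: reverse the string, then delete the first 3 characters.
For "diagramg", step one produces "gmargaid"; step two turns that into "rgaid".

rgaid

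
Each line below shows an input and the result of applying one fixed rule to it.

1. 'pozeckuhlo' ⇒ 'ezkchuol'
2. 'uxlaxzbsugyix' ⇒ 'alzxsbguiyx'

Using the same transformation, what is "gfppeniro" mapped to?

In each case the input is transformed by: swap each adjacent pair of characters (1↔2, 3↔4, ...), then delete the first 2 characters.
Doing the same to "gfppeniro": "ppnerio".

ppnerio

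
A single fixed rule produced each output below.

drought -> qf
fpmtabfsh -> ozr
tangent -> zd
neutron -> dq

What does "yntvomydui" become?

mnc

Rule — shift every letter 1 place backward in the alphabet (wrapping around), then keep one character in every 3, starting at position 2 (positions 2nd, 5th, 8th, ...).
Starting from "yntvomydui": after the first operation, "xmsunlxcth"; after the second, "mnc".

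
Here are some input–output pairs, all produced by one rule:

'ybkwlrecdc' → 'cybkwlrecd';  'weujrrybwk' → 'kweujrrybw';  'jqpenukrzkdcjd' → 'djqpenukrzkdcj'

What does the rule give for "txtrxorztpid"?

dtxtrxorztpi

The rule is to move the last character to the front.
Applying that to "txtrxorztpid" gives "dtxtrxorztpi".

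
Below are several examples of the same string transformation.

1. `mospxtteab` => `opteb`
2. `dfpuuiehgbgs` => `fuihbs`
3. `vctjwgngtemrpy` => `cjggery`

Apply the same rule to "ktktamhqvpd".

The rule is to keep every other character starting from the second (positions 2nd, 4th, 6th, ...).
Doing the same to "ktktamhqvpd": "ttmqp".

ttmqp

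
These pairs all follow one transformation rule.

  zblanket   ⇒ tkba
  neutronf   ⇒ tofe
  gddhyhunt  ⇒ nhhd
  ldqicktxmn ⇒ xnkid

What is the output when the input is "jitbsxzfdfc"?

xiffb

The transformation: keep every other character starting from the second (positions 2nd, 4th, 6th, ...), then sort the characters into reverse alphabetical order.
Applying both steps to "jitbsxzfdfc": "ibxff", then "xiffb".
(Check on "ldqicktxmn": → "dikxn" → "xnkid" ✓)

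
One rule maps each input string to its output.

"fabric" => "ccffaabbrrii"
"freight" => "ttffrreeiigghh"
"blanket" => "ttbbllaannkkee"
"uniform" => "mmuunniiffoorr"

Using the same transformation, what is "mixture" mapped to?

What's happening: move the last character to the front, then double every character.
Applying both steps to "mixture": "emixtur", then "eemmiixxttuurr".

eemmiixxttuurr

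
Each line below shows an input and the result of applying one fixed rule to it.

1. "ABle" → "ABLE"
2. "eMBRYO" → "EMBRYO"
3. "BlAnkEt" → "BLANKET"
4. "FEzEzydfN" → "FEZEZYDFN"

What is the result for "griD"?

The rule is to convert every letter to uppercase.
Doing the same to "griD": "GRID".

GRID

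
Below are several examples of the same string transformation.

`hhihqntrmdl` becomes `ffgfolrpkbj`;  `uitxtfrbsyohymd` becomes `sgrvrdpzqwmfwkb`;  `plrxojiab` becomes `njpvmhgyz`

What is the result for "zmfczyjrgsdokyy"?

Rule — shift every letter 2 places backward in the alphabet (wrapping around).
Applying that to "zmfczyjrgsdokyy" gives "xkdaxwhpeqbmiww".

xkdaxwhpeqbmiww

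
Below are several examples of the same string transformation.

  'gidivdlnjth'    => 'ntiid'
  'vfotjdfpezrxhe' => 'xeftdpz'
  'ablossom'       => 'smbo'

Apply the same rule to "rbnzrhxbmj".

The transformation: keep every other character starting from the second (positions 2nd, 4th, 6th, ...), then move the last 2 characters to the front (rotate right by 2).
For "rbnzrhxbmj", step one produces "bzhbj"; step two turns that into "bjbzh".
(Check on "gidivdlnjth": → "iidnt" → "ntiid" ✓)

bjbzh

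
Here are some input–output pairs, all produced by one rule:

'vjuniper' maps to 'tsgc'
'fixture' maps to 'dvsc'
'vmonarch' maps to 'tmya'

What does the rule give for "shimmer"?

Looking at the pairs, the operation is to keep every other character starting from the first (positions 1st, 3rd, 5th, ...), then shift every letter 2 places backward in the alphabet (wrapping around).
Applying both steps to "shimmer": "simr", then "qgkp".

qgkp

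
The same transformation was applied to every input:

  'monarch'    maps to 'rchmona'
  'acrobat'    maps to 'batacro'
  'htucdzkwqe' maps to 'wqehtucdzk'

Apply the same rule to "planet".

The rule is to move the last 3 characters to the front (rotate right by 3).
Doing the same to "planet": "netpla".

netpla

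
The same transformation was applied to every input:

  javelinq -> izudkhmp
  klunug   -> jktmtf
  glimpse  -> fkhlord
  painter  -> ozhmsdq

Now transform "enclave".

Rule — shift every letter 1 place backward in the alphabet (wrapping around).
"enclave" → "dmbkzud".

dmbkzud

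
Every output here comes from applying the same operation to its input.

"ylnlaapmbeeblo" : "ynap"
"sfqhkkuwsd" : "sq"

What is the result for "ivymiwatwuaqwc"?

The rule is to keep every other character starting from the first (positions 1st, 3rd, 5th, ...), then delete the last 3 characters.
On "ivymiwatwuaqwc": the first step gives "iyiawaw", and the second then gives "iyia".

iyia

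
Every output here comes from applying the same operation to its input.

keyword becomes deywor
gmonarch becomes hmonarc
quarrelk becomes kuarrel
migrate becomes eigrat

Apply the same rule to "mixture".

Looking at the pairs, the operation is to delete the first character, then move the last character to the front.
Starting from "mixture": after the first operation, "ixture"; after the second, "eixtur".

eixtur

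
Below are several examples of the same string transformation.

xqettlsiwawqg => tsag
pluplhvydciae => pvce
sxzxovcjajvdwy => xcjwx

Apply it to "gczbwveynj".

bej

Each output is the input with this applied: move the first 2 characters to the end (rotate left by 2), then keep one character in every 3, starting at position 2 (positions 2nd, 5th, 8th, ...).
For "gczbwveynj", step one produces "zbwveynjgc"; step two turns that into "bej".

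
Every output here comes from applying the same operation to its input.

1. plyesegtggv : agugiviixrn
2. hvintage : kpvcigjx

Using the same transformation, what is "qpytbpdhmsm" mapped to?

avdrfjouosr

In each case the input is transformed by: move the first 2 characters to the end (rotate left by 2), then shift every letter 2 places forward in the alphabet (wrapping around).
For "qpytbpdhmsm" the result is "avdrfjouosr".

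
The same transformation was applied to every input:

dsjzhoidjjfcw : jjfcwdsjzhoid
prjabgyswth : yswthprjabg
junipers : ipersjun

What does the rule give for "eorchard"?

chardeor

Rule — move the last 2 characters to the front (rotate right by 2), then move the last 3 characters to the front (rotate right by 3).
On "eorchard": the first step gives "rdeorcha", and the second then gives "chardeor".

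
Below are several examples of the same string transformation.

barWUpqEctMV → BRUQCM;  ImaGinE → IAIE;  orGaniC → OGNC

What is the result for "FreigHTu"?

FEGT

The rule is to keep every other character starting from the first (positions 1st, 3rd, 5th, ...), then convert every letter to uppercase.
For "FreigHTu" the result is "FEGT".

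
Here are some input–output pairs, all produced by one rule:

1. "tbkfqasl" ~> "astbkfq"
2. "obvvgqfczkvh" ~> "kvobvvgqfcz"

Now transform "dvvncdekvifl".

ifdvvncdekv

What's happening: delete the last character, then move the last 2 characters to the front (rotate right by 2).
On "dvvncdekvifl": the first step gives "dvvncdekvif", and the second then gives "ifdvvncdekv".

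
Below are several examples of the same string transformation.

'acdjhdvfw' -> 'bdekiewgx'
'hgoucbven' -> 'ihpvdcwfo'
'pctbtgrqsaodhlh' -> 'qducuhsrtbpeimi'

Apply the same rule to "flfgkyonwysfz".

gmghlzpoxztga

The rule is to shift every letter 1 place forward in the alphabet (wrapping around).
"flfgkyonwysfz" → "gmghlzpoxztga".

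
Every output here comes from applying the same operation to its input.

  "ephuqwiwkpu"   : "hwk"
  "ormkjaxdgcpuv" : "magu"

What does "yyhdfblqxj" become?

The transformation: keep one character in every 3, starting at position 3 (positions 3rd, 6th, 9th, ...).
"yyhdfblqxj" → "hbx".

hbx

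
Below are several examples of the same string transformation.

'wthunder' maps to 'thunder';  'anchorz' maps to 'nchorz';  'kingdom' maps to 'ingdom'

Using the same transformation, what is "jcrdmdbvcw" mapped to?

What's happening: delete the first character.
"jcrdmdbvcw" → "crdmdbvcw".

crdmdbvcw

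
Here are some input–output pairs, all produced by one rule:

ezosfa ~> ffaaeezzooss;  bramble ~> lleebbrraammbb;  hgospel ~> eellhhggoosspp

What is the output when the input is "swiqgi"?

ggiisswwiiqq

The transformation: move the last 2 characters to the front (rotate right by 2), then double every character.
Starting from "swiqgi": after the first operation, "giswiq"; after the second, "ggiisswwiiqq".
(Check on "hgospel": → "elhgosp" → "eellhhggoosspp" ✓)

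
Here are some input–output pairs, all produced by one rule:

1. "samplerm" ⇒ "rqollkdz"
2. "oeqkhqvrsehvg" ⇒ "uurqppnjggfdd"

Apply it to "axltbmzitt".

ywssslkhaz

The rule is to sort the characters into reverse alphabetical order, then shift every letter 1 place backward in the alphabet (wrapping around).
"axltbmzitt" → "zxtttmliba" → "ywssslkhaz".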